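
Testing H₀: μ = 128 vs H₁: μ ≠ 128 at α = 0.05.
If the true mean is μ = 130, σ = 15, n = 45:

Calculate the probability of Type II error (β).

SE = σ/√n = 15/√45 = 2.2361
Critical values: μ₀ ± z_0.025×SE = 128 ± 1.960×2.2361
Acceptance region: (123.6172, 132.3828)
Under H₁ (μ = 130): z_high = (132.3828 - 130)/2.2361 = 1.0656, z_low = (123.6172 - 130)/2.2361 = -2.8544
β = P(not reject | H₁) = Φ(1.0656) - Φ(-2.8544) ≈ 0.8545

Answer: β ≈ 0.8545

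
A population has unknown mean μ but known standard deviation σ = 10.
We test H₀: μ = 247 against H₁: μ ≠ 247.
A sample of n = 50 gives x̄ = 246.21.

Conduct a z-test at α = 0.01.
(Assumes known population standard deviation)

Standard error: SE = σ/√n = 10/√50 = 1.4142
z-statistic: z = (x̄ - μ₀)/SE = (246.21 - 247)/1.4142 = -0.5586
Critical value: ±2.576
p-value = 0.5764
Decision: fail to reject H₀

Answer: z = -0.5586, fail to reject H₀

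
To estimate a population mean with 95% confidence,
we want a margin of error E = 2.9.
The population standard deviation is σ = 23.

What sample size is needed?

Answer: n = 242

Derivation:
z_0.025 = 1.960
n = (z×σ/E)² = (1.960×23/2.9)²
n = 241.6417
Round up: n = 242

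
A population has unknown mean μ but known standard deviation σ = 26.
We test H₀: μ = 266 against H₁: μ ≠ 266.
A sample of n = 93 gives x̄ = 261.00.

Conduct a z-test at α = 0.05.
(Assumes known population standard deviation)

Answer: z = -1.8545, fail to reject H₀

Derivation:
Standard error: SE = σ/√n = 26/√93 = 2.6961
z-statistic: z = (x̄ - μ₀)/SE = (261.00 - 266)/2.6961 = -1.8545
Critical value: ±1.960
p-value = 0.0637
Decision: fail to reject H₀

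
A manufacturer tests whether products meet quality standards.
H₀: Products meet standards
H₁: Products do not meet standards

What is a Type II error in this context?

A Type I error (probability α) occurs when we reject a true H₀.
A Type II error (probability β) occurs when we fail to reject a false H₀.

Answer: Accepting products as meeting standards when they don't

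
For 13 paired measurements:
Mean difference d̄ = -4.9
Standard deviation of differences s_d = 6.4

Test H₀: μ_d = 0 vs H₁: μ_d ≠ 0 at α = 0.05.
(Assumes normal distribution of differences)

Answer: t = -2.7606, reject H₀

Derivation:
df = n - 1 = 12
SE = s_d/√n = 6.4/√13 = 1.7750
t = d̄/SE = -4.9/1.7750 = -2.7606
Critical value: t_{0.025,12} = ±2.179
p-value ≈ 0.0173
Decision: reject H₀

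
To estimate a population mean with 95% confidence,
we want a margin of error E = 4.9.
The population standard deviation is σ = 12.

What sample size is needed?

z_0.025 = 1.960
n = (z×σ/E)² = (1.960×12/4.9)²
n = 23.0400
Round up: n = 24

Answer: n = 24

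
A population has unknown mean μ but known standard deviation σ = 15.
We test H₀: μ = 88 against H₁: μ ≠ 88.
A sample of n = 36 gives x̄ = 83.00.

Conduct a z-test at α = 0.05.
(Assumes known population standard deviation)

Standard error: SE = σ/√n = 15/√36 = 2.5000
z-statistic: z = (x̄ - μ₀)/SE = (83.00 - 88)/2.5000 = -2.0000
Critical value: ±1.960
p-value = 0.0455
Decision: reject H₀

Answer: z = -2.0000, reject H₀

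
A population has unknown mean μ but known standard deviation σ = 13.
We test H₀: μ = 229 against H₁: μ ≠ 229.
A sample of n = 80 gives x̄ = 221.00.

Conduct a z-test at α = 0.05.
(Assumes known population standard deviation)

Answer: z = -5.5043, reject H₀

Derivation:
Standard error: SE = σ/√n = 13/√80 = 1.4534
z-statistic: z = (x̄ - μ₀)/SE = (221.00 - 229)/1.4534 = -5.5043
Critical value: ±1.960
p-value < 0.0001
Decision: reject H₀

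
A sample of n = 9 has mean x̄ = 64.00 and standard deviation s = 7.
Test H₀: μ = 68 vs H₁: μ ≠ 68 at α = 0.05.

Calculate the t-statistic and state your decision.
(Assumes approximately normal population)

df = n - 1 = 8
SE = s/√n = 7/√9 = 2.3333
t = (x̄ - μ₀)/SE = (64.00 - 68)/2.3333 = -1.7143
Critical value: t_{0.025,8} = ±2.306
p-value ≈ 0.1248
Decision: fail to reject H₀

Answer: t = -1.7143, fail to reject H₀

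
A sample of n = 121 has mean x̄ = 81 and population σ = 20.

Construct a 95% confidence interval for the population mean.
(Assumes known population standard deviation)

Confidence level: 95%, α = 0.05
z_0.025 = 1.960
SE = σ/√n = 20/√121 = 1.8182
Margin of error = 1.960 × 1.8182 = 3.5637
CI: x̄ ± margin = 81 ± 3.5637
CI: (77.4363, 84.5637)

Answer: (77.4363, 84.5637)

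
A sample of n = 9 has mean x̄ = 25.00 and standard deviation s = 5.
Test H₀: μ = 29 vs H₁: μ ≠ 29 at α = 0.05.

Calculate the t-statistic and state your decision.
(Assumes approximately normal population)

Answer: t = -2.4000, reject H₀

Derivation:
df = n - 1 = 8
SE = s/√n = 5/√9 = 1.6667
t = (x̄ - μ₀)/SE = (25.00 - 29)/1.6667 = -2.4000
Critical value: t_{0.025,8} = ±2.306
p-value ≈ 0.0432
Decision: reject H₀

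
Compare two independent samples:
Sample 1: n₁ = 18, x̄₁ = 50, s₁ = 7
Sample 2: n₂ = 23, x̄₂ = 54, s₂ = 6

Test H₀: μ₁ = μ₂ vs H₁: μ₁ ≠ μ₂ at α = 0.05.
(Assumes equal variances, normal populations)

Answer: t = -1.9691, fail to reject H₀

Derivation:
Pooled variance: s²_p = [17×7² + 22×6²]/(39) = 41.6667
s_p = 6.4550
SE = s_p×√(1/n₁ + 1/n₂) = 6.4550×√(1/18 + 1/23) = 2.0314
t = (x̄₁ - x̄₂)/SE = (50 - 54)/2.0314 = -1.9691
df = 39, t-critical = ±2.023
Decision: fail to reject H₀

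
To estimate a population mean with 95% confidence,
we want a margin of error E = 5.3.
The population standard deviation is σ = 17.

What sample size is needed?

z_0.025 = 1.960
n = (z×σ/E)² = (1.960×17/5.3)²
n = 39.5238
Round up: n = 40

Answer: n = 40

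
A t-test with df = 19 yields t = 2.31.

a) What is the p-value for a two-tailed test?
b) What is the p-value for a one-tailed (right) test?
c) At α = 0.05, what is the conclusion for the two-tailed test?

Answer: a) 0.0323, b) 0.0161, c) reject H₀

Derivation:
Using t-distribution with df = 19:
a) Two-tailed: p = 2×P(T > 2.31) = 0.0323
b) One-tailed: p = P(T > 2.31) = 0.0161
c) 0.0323 < 0.05, reject H₀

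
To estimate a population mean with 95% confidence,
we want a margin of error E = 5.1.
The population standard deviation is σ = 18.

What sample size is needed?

Answer: n = 48

Derivation:
z_0.025 = 1.960
n = (z×σ/E)² = (1.960×18/5.1)²
n = 47.8538
Round up: n = 48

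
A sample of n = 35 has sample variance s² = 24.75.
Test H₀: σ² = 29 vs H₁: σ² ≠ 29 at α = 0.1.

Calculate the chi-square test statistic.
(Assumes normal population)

Answer: χ² = 29.0172, fail to reject H₀

Derivation:
df = n - 1 = 34
χ² = (n-1)s²/σ₀² = 34×24.75/29 = 29.0172
Critical values: χ²_{0.95,34} = 21.664, χ²_{0.05,34} = 48.602
Rejection region: χ² < 21.664 or χ² > 48.602
Decision: fail to reject H₀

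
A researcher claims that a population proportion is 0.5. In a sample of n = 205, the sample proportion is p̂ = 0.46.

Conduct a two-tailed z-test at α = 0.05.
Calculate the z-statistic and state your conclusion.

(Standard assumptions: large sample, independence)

H₀: p = 0.5, H₁: p ≠ 0.5
Standard error: SE = √(p₀(1-p₀)/n) = √(0.5×0.5/205) = 0.034922
z-statistic: z = (p̂ - p₀)/SE = (0.46 - 0.5)/0.034922 = -1.1454
Critical value: z_0.025 = ±1.960
p-value = 0.2520
Decision: fail to reject H₀ at α = 0.05

Answer: z = -1.1454, fail to reject H₀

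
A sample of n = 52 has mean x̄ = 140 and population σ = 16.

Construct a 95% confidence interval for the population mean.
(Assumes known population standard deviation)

Answer: (135.6512, 144.3488)

Derivation:
Confidence level: 95%, α = 0.05
z_0.025 = 1.960
SE = σ/√n = 16/√52 = 2.2188
Margin of error = 1.960 × 2.2188 = 4.3488
CI: x̄ ± margin = 140 ± 4.3488
CI: (135.6512, 144.3488)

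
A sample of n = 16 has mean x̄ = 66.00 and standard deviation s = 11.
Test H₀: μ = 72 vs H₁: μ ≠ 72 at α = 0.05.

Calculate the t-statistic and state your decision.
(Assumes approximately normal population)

df = n - 1 = 15
SE = s/√n = 11/√16 = 2.7500
t = (x̄ - μ₀)/SE = (66.00 - 72)/2.7500 = -2.1818
Critical value: t_{0.025,15} = ±2.131
p-value ≈ 0.0454
Decision: reject H₀

Answer: t = -2.1818, reject H₀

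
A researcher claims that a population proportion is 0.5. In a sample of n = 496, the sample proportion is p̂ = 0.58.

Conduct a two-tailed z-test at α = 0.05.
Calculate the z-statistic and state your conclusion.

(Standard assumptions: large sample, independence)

Answer: z = 3.5633, reject H₀

Derivation:
H₀: p = 0.5, H₁: p ≠ 0.5
Standard error: SE = √(p₀(1-p₀)/n) = √(0.5×0.5/496) = 0.022451
z-statistic: z = (p̂ - p₀)/SE = (0.58 - 0.5)/0.022451 = 3.5633
Critical value: z_0.025 = ±1.960
p-value = 0.0004
Decision: reject H₀ at α = 0.05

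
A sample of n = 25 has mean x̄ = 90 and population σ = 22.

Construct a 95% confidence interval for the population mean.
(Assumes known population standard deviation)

Confidence level: 95%, α = 0.05
z_0.025 = 1.960
SE = σ/√n = 22/√25 = 4.4000
Margin of error = 1.960 × 4.4000 = 8.6240
CI: x̄ ± margin = 90 ± 8.6240
CI: (81.3760, 98.6240)

Answer: (81.3760, 98.6240)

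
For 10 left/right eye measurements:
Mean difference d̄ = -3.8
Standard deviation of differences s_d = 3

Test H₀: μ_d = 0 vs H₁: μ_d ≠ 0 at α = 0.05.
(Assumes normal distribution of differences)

Answer: t = -4.0055, reject H₀

Derivation:
df = n - 1 = 9
SE = s_d/√n = 3/√10 = 0.9487
t = d̄/SE = -3.8/0.9487 = -4.0055
Critical value: t_{0.025,9} = ±2.262
p-value ≈ 0.0031
Decision: reject H₀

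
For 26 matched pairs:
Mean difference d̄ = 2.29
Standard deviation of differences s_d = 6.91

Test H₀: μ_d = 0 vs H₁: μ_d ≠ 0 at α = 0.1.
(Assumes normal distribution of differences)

Answer: t = 1.6898, fail to reject H₀

Derivation:
df = n - 1 = 25
SE = s_d/√n = 6.91/√26 = 1.3552
t = d̄/SE = 2.29/1.3552 = 1.6898
Critical value: t_{0.05,25} = ±1.708
p-value ≈ 0.1035
Decision: fail to reject H₀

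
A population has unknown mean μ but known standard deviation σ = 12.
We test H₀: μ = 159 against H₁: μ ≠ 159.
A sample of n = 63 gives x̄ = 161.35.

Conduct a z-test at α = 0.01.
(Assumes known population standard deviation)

Standard error: SE = σ/√n = 12/√63 = 1.5119
z-statistic: z = (x̄ - μ₀)/SE = (161.35 - 159)/1.5119 = 1.5543
Critical value: ±2.576
p-value = 0.1201
Decision: fail to reject H₀

Answer: z = 1.5543, fail to reject H₀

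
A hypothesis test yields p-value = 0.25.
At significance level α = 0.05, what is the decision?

Compare p-value to α:
0.25 ≥ 0.05
Decision: fail to reject H₀

Answer: fail to reject H₀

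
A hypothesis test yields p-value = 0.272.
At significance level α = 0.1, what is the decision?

Answer: fail to reject H₀

Derivation:
Compare p-value to α:
0.272 ≥ 0.1
Decision: fail to reject H₀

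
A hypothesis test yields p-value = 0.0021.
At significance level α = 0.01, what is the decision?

Compare p-value to α:
0.0021 < 0.01
Decision: reject H₀

Answer: reject H₀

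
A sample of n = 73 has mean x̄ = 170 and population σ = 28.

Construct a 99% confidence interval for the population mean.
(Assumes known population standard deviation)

Confidence level: 99%, α = 0.01
z_0.005 = 2.576
SE = σ/√n = 28/√73 = 3.2772
Margin of error = 2.576 × 3.2772 = 8.4421
CI: x̄ ± margin = 170 ± 8.4421
CI: (161.5579, 178.4421)

Answer: (161.5579, 178.4421)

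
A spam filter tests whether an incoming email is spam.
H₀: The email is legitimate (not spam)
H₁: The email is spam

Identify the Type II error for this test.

Type I error: rejecting H₀ when it is actually true (false positive).
Type II error: failing to reject H₀ when H₁ is actually true (false negative).

Answer: Letting a spam email through to the inbox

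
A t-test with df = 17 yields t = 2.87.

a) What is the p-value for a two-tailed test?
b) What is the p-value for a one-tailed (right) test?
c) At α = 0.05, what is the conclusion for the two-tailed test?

Answer: a) 0.0106, b) 0.0053, c) reject H₀

Derivation:
Using t-distribution with df = 17:
a) Two-tailed: p = 2×P(T > 2.87) = 0.0106
b) One-tailed: p = P(T > 2.87) = 0.0053
c) 0.0106 < 0.05, reject H₀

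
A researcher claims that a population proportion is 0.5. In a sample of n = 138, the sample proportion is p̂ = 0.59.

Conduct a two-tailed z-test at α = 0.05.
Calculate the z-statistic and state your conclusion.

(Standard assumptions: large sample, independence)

H₀: p = 0.5, H₁: p ≠ 0.5
Standard error: SE = √(p₀(1-p₀)/n) = √(0.5×0.5/138) = 0.042563
z-statistic: z = (p̂ - p₀)/SE = (0.59 - 0.5)/0.042563 = 2.1145
Critical value: z_0.025 = ±1.960
p-value = 0.0345
Decision: reject H₀ at α = 0.05

Answer: z = 2.1145, reject H₀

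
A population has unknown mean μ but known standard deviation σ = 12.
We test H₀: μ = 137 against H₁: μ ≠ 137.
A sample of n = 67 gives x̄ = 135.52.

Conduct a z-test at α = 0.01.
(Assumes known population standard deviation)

Answer: z = -1.0095, fail to reject H₀

Derivation:
Standard error: SE = σ/√n = 12/√67 = 1.4660
z-statistic: z = (x̄ - μ₀)/SE = (135.52 - 137)/1.4660 = -1.0095
Critical value: ±2.576
p-value = 0.3127
Decision: fail to reject H₀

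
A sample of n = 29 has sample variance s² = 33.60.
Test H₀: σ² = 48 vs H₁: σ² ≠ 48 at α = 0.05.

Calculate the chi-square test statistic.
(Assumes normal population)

Answer: χ² = 19.6000, fail to reject H₀

Derivation:
df = n - 1 = 28
χ² = (n-1)s²/σ₀² = 28×33.60/48 = 19.6000
Critical values: χ²_{0.975,28} = 15.308, χ²_{0.025,28} = 44.461
Rejection region: χ² < 15.308 or χ² > 44.461
Decision: fail to reject H₀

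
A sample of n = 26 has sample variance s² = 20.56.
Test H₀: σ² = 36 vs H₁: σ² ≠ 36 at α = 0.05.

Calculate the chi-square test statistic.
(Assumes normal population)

df = n - 1 = 25
χ² = (n-1)s²/σ₀² = 25×20.56/36 = 14.2778
Critical values: χ²_{0.975,25} = 13.120, χ²_{0.025,25} = 40.646
Rejection region: χ² < 13.120 or χ² > 40.646
Decision: fail to reject H₀

Answer: χ² = 14.2778, fail to reject H₀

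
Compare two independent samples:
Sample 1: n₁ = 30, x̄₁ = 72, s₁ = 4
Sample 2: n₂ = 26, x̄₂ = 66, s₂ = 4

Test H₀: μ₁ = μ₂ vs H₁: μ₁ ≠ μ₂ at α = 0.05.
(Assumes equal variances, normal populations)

Pooled variance: s²_p = [29×4² + 25×4²]/(54) = 16.0000
s_p = 4.0000
SE = s_p×√(1/n₁ + 1/n₂) = 4.0000×√(1/30 + 1/26) = 1.0718
t = (x̄₁ - x̄₂)/SE = (72 - 66)/1.0718 = 5.5981
df = 54, t-critical = ±2.005
Decision: reject H₀

Answer: t = 5.5981, reject H₀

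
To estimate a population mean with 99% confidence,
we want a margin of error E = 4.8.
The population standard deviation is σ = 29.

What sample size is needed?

Answer: n = 243

Derivation:
z_0.005 = 2.576
n = (z×σ/E)² = (2.576×29/4.8)²
n = 242.2173
Round up: n = 243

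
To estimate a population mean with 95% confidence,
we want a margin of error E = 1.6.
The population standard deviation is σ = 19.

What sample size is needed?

z_0.025 = 1.960
n = (z×σ/E)² = (1.960×19/1.6)²
n = 541.7256
Round up: n = 542

Answer: n = 542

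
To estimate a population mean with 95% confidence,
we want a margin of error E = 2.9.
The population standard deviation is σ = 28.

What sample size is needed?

Answer: n = 359

Derivation:
z_0.025 = 1.960
n = (z×σ/E)² = (1.960×28/2.9)²
n = 358.1230
Round up: n = 359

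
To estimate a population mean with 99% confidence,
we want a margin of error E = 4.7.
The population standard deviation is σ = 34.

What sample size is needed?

z_0.005 = 2.576
n = (z×σ/E)² = (2.576×34/4.7)²
n = 347.2593
Round up: n = 348

Answer: n = 348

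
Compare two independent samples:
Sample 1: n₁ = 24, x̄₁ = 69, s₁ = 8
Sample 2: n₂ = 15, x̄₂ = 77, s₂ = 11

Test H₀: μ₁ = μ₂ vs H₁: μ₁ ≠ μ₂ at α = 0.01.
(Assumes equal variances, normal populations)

Answer: t = -2.6276, fail to reject H₀

Derivation:
Pooled variance: s²_p = [23×8² + 14×11²]/(37) = 85.5676
s_p = 9.2503
SE = s_p×√(1/n₁ + 1/n₂) = 9.2503×√(1/24 + 1/15) = 3.0446
t = (x̄₁ - x̄₂)/SE = (69 - 77)/3.0446 = -2.6276
df = 37, t-critical = ±2.715
Decision: fail to reject H₀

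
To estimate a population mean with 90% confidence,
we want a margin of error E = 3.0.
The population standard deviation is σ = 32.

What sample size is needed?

z_0.05 = 1.645
n = (z×σ/E)² = (1.645×32/3.0)²
n = 307.8855
Round up: n = 308

Answer: n = 308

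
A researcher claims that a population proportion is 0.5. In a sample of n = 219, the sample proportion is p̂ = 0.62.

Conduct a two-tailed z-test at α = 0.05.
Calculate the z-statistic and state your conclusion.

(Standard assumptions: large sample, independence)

Answer: z = 3.5517, reject H₀

Derivation:
H₀: p = 0.5, H₁: p ≠ 0.5
Standard error: SE = √(p₀(1-p₀)/n) = √(0.5×0.5/219) = 0.033787
z-statistic: z = (p̂ - p₀)/SE = (0.62 - 0.5)/0.033787 = 3.5517
Critical value: z_0.025 = ±1.960
p-value = 0.0004
Decision: reject H₀ at α = 0.05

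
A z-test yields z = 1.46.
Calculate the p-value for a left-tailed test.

Answer: p-value ≈ 0.9279

Derivation:
For z = 1.46:
p = P(Z < 1.46) = Φ(1.46) = 0.9279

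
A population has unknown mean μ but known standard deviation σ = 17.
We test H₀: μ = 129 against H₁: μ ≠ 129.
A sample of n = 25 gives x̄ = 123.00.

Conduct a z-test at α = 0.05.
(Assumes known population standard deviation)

Standard error: SE = σ/√n = 17/√25 = 3.4000
z-statistic: z = (x̄ - μ₀)/SE = (123.00 - 129)/3.4000 = -1.7647
Critical value: ±1.960
p-value = 0.0776
Decision: fail to reject H₀

Answer: z = -1.7647, fail to reject H₀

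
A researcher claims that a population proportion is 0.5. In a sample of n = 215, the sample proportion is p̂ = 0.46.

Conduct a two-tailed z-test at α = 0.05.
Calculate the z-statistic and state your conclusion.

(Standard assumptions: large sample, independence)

Answer: z = -1.1730, fail to reject H₀

Derivation:
H₀: p = 0.5, H₁: p ≠ 0.5
Standard error: SE = √(p₀(1-p₀)/n) = √(0.5×0.5/215) = 0.034100
z-statistic: z = (p̂ - p₀)/SE = (0.46 - 0.5)/0.034100 = -1.1730
Critical value: z_0.025 = ±1.960
p-value = 0.2408
Decision: fail to reject H₀ at α = 0.05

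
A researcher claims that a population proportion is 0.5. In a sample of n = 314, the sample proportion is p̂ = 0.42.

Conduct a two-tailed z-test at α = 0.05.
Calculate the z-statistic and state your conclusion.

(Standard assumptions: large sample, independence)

H₀: p = 0.5, H₁: p ≠ 0.5
Standard error: SE = √(p₀(1-p₀)/n) = √(0.5×0.5/314) = 0.028217
z-statistic: z = (p̂ - p₀)/SE = (0.42 - 0.5)/0.028217 = -2.8352
Critical value: z_0.025 = ±1.960
p-value = 0.0046
Decision: reject H₀ at α = 0.05

Answer: z = -2.8352, reject H₀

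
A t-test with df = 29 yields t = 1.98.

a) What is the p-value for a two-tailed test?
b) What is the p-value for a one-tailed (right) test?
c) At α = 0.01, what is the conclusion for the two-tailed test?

Answer: a) 0.0573, b) 0.0286, c) fail to reject H₀

Derivation:
Using t-distribution with df = 29:
a) Two-tailed: p = 2×P(T > 1.98) = 0.0573
b) One-tailed: p = P(T > 1.98) = 0.0286
c) 0.0573 ≥ 0.01, fail to reject H₀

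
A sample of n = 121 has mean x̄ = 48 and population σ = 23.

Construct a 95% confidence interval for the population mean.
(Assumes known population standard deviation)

Confidence level: 95%, α = 0.05
z_0.025 = 1.960
SE = σ/√n = 23/√121 = 2.0909
Margin of error = 1.960 × 2.0909 = 4.0982
CI: x̄ ± margin = 48 ± 4.0982
CI: (43.9018, 52.0982)

Answer: (43.9018, 52.0982)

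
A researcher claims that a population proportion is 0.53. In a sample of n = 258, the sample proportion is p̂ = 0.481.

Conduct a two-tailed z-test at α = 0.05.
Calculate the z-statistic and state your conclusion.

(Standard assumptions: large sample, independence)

Answer: z = -1.5769, fail to reject H₀

Derivation:
H₀: p = 0.53, H₁: p ≠ 0.53
Standard error: SE = √(p₀(1-p₀)/n) = √(0.53×0.47/258) = 0.031073
z-statistic: z = (p̂ - p₀)/SE = (0.481 - 0.53)/0.031073 = -1.5769
Critical value: z_0.025 = ±1.960
p-value = 0.1148
Decision: fail to reject H₀ at α = 0.05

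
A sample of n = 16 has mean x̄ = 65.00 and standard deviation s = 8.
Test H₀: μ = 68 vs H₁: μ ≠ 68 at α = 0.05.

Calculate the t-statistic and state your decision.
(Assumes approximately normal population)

df = n - 1 = 15
SE = s/√n = 8/√16 = 2.0000
t = (x̄ - μ₀)/SE = (65.00 - 68)/2.0000 = -1.5000
Critical value: t_{0.025,15} = ±2.131
p-value ≈ 0.1544
Decision: fail to reject H₀

Answer: t = -1.5000, fail to reject H₀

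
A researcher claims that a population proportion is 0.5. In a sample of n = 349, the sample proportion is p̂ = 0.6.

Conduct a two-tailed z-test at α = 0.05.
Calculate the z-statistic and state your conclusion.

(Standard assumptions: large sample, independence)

Answer: z = 3.7364, reject H₀

Derivation:
H₀: p = 0.5, H₁: p ≠ 0.5
Standard error: SE = √(p₀(1-p₀)/n) = √(0.5×0.5/349) = 0.026764
z-statistic: z = (p̂ - p₀)/SE = (0.6 - 0.5)/0.026764 = 3.7364
Critical value: z_0.025 = ±1.960
p-value = 0.0002
Decision: reject H₀ at α = 0.05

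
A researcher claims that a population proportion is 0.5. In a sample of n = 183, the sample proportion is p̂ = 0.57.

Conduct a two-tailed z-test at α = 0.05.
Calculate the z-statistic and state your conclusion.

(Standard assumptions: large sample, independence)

H₀: p = 0.5, H₁: p ≠ 0.5
Standard error: SE = √(p₀(1-p₀)/n) = √(0.5×0.5/183) = 0.036961
z-statistic: z = (p̂ - p₀)/SE = (0.57 - 0.5)/0.036961 = 1.8939
Critical value: z_0.025 = ±1.960
p-value = 0.0582
Decision: fail to reject H₀ at α = 0.05

Answer: z = 1.8939, fail to reject H₀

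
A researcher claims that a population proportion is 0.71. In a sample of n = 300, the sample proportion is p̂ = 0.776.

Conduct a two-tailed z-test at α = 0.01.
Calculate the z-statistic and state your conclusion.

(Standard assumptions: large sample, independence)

Answer: z = 2.5193, fail to reject H₀

Derivation:
H₀: p = 0.71, H₁: p ≠ 0.71
Standard error: SE = √(p₀(1-p₀)/n) = √(0.71×0.29/300) = 0.026198
z-statistic: z = (p̂ - p₀)/SE = (0.776 - 0.71)/0.026198 = 2.5193
Critical value: z_0.005 = ±2.576
p-value = 0.0118
Decision: fail to reject H₀ at α = 0.01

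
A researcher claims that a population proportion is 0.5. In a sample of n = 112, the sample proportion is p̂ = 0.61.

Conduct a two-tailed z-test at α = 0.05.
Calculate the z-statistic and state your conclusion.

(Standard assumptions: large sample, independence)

H₀: p = 0.5, H₁: p ≠ 0.5
Standard error: SE = √(p₀(1-p₀)/n) = √(0.5×0.5/112) = 0.047246
z-statistic: z = (p̂ - p₀)/SE = (0.61 - 0.5)/0.047246 = 2.3282
Critical value: z_0.025 = ±1.960
p-value = 0.0199
Decision: reject H₀ at α = 0.05

Answer: z = 2.3282, reject H₀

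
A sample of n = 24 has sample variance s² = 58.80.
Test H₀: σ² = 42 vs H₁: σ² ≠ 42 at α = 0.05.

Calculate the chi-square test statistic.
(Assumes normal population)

Answer: χ² = 32.2000, fail to reject H₀

Derivation:
df = n - 1 = 23
χ² = (n-1)s²/σ₀² = 23×58.80/42 = 32.2000
Critical values: χ²_{0.975,23} = 11.689, χ²_{0.025,23} = 38.076
Rejection region: χ² < 11.689 or χ² > 38.076
Decision: fail to reject H₀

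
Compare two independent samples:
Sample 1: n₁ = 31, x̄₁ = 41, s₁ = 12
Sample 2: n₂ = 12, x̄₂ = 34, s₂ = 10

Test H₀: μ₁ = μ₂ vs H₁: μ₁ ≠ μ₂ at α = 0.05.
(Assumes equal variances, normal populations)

Answer: t = 1.7907, fail to reject H₀

Derivation:
Pooled variance: s²_p = [30×12² + 11×10²]/(41) = 132.1951
s_p = 11.4976
SE = s_p×√(1/n₁ + 1/n₂) = 11.4976×√(1/31 + 1/12) = 3.9090
t = (x̄₁ - x̄₂)/SE = (41 - 34)/3.9090 = 1.7907
df = 41, t-critical = ±2.020
Decision: fail to reject H₀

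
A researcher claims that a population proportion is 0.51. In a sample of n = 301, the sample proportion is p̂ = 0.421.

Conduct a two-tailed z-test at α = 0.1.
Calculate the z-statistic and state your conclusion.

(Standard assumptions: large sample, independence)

H₀: p = 0.51, H₁: p ≠ 0.51
Standard error: SE = √(p₀(1-p₀)/n) = √(0.51×0.49/301) = 0.028814
z-statistic: z = (p̂ - p₀)/SE = (0.421 - 0.51)/0.028814 = -3.0888
Critical value: z_0.05 = ±1.645
p-value = 0.0020
Decision: reject H₀ at α = 0.1

Answer: z = -3.0888, reject H₀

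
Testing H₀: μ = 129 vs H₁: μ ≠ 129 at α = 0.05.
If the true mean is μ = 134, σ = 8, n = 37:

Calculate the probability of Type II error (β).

SE = σ/√n = 8/√37 = 1.3152
Critical values: μ₀ ± z_0.025×SE = 129 ± 1.960×1.3152
Acceptance region: (126.4222, 131.5778)
Under H₁ (μ = 134): z_high = (131.5778 - 134)/1.3152 = -1.8417, z_low = (126.4222 - 134)/1.3152 = -5.7617
β = P(not reject | H₁) = Φ(-1.8417) - Φ(-5.7617) ≈ 0.0328

Answer: β ≈ 0.0328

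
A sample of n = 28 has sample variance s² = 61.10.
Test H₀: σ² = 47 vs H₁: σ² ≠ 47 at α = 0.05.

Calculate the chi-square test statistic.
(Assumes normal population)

Answer: χ² = 35.1000, fail to reject H₀

Derivation:
df = n - 1 = 27
χ² = (n-1)s²/σ₀² = 27×61.10/47 = 35.1000
Critical values: χ²_{0.975,27} = 14.573, χ²_{0.025,27} = 43.195
Rejection region: χ² < 14.573 or χ² > 43.195
Decision: fail to reject H₀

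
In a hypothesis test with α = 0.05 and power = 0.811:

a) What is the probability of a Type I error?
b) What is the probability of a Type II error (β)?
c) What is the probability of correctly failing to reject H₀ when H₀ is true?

Answer: a) 0.05, b) 0.189, c) 0.95

Derivation:
a) Type I error probability = α = 0.05
b) Power = P(reject H₀ | H₁ true) = 1 - β = 0.811, so Type II error probability = β = 1 - Power = 0.189
c) P(fail to reject H₀ | H₀ true) = 1 - α = 0.95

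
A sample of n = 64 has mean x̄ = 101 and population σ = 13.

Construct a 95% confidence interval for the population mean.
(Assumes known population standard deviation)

Confidence level: 95%, α = 0.05
z_0.025 = 1.960
SE = σ/√n = 13/√64 = 1.6250
Margin of error = 1.960 × 1.6250 = 3.1850
CI: x̄ ± margin = 101 ± 3.1850
CI: (97.8150, 104.1850)

Answer: (97.8150, 104.1850)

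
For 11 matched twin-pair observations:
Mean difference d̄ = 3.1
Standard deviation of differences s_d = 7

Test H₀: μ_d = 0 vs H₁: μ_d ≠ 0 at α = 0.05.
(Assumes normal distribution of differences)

Answer: t = 1.4688, fail to reject H₀

Derivation:
df = n - 1 = 10
SE = s_d/√n = 7/√11 = 2.1106
t = d̄/SE = 3.1/2.1106 = 1.4688
Critical value: t_{0.025,10} = ±2.228
p-value ≈ 0.1726
Decision: fail to reject H₀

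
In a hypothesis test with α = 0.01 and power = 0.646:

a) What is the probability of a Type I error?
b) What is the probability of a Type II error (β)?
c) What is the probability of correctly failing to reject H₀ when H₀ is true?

a) Type I error probability = α = 0.01
b) Power = P(reject H₀ | H₁ true) = 1 - β = 0.646, so Type II error probability = β = 1 - Power = 0.354
c) P(fail to reject H₀ | H₀ true) = 1 - α = 0.99

Answer: a) 0.01, b) 0.354, c) 0.99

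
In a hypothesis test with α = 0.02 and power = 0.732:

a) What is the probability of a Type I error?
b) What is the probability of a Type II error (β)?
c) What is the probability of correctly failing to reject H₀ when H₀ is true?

a) Type I error probability = α = 0.02
b) Power = P(reject H₀ | H₁ true) = 1 - β = 0.732, so Type II error probability = β = 1 - Power = 0.268
c) P(fail to reject H₀ | H₀ true) = 1 - α = 0.98

Answer: a) 0.02, b) 0.268, c) 0.98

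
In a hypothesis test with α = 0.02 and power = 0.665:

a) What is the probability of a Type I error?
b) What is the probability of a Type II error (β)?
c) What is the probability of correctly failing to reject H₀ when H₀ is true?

a) Type I error probability = α = 0.02
b) Power = P(reject H₀ | H₁ true) = 1 - β = 0.665, so Type II error probability = β = 1 - Power = 0.335
c) P(fail to reject H₀ | H₀ true) = 1 - α = 0.98

Answer: a) 0.02, b) 0.335, c) 0.98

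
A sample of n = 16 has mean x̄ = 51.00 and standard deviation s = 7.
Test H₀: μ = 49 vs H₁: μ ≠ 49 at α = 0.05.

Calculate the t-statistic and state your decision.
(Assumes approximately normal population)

df = n - 1 = 15
SE = s/√n = 7/√16 = 1.7500
t = (x̄ - μ₀)/SE = (51.00 - 49)/1.7500 = 1.1429
Critical value: t_{0.025,15} = ±2.131
p-value ≈ 0.2710
Decision: fail to reject H₀

Answer: t = 1.1429, fail to reject H₀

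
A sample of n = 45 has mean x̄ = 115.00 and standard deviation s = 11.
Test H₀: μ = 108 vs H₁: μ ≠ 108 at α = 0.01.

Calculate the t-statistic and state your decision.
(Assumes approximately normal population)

Answer: t = 4.2688, reject H₀

Derivation:
df = n - 1 = 44
SE = s/√n = 11/√45 = 1.6398
t = (x̄ - μ₀)/SE = (115.00 - 108)/1.6398 = 4.2688
Critical value: t_{0.005,44} = ±2.692
p-value ≈ 0.0001
Decision: reject H₀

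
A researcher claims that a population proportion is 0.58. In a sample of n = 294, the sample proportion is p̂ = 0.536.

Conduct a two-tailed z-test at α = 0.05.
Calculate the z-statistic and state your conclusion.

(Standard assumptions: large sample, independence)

H₀: p = 0.58, H₁: p ≠ 0.58
Standard error: SE = √(p₀(1-p₀)/n) = √(0.58×0.42/294) = 0.028785
z-statistic: z = (p̂ - p₀)/SE = (0.536 - 0.58)/0.028785 = -1.5286
Critical value: z_0.025 = ±1.960
p-value = 0.1264
Decision: fail to reject H₀ at α = 0.05

Answer: z = -1.5286, fail to reject H₀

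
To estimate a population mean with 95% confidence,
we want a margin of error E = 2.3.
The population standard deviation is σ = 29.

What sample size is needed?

Answer: n = 611

Derivation:
z_0.025 = 1.960
n = (z×σ/E)² = (1.960×29/2.3)²
n = 610.7345
Round up: n = 611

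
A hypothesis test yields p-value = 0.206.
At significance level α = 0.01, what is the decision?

Answer: fail to reject H₀

Derivation:
Compare p-value to α:
0.206 ≥ 0.01
Decision: fail to reject H₀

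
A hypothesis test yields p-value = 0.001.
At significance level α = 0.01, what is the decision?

Compare p-value to α:
0.001 < 0.01
Decision: reject H₀

Answer: reject H₀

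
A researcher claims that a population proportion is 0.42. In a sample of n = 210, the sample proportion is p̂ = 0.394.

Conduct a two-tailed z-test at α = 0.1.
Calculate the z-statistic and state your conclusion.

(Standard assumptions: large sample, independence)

H₀: p = 0.42, H₁: p ≠ 0.42
Standard error: SE = √(p₀(1-p₀)/n) = √(0.42×0.58/210) = 0.034059
z-statistic: z = (p̂ - p₀)/SE = (0.394 - 0.42)/0.034059 = -0.7634
Critical value: z_0.05 = ±1.645
p-value = 0.4452
Decision: fail to reject H₀ at α = 0.1

Answer: z = -0.7634, fail to reject H₀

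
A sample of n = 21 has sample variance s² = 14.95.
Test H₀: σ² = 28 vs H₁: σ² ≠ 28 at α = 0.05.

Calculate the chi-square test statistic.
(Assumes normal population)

df = n - 1 = 20
χ² = (n-1)s²/σ₀² = 20×14.95/28 = 10.6786
Critical values: χ²_{0.975,20} = 9.591, χ²_{0.025,20} = 34.170
Rejection region: χ² < 9.591 or χ² > 34.170
Decision: fail to reject H₀

Answer: χ² = 10.6786, fail to reject H₀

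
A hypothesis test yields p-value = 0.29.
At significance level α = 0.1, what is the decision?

Compare p-value to α:
0.29 ≥ 0.1
Decision: fail to reject H₀

Answer: fail to reject H₀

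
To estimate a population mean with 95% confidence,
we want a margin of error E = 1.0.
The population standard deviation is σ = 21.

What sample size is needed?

Answer: n = 1695

Derivation:
z_0.025 = 1.960
n = (z×σ/E)² = (1.960×21/1.0)²
n = 1694.1456
Round up: n = 1695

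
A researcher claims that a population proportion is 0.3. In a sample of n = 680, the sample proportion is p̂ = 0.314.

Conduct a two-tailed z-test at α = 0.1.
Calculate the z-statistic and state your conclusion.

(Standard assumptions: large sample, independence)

H₀: p = 0.3, H₁: p ≠ 0.3
Standard error: SE = √(p₀(1-p₀)/n) = √(0.3×0.7/680) = 0.017573
z-statistic: z = (p̂ - p₀)/SE = (0.314 - 0.3)/0.017573 = 0.7967
Critical value: z_0.05 = ±1.645
p-value = 0.4256
Decision: fail to reject H₀ at α = 0.1

Answer: z = 0.7967, fail to reject H₀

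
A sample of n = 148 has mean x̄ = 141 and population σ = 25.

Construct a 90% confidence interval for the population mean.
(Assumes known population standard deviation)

Answer: (137.6195, 144.3805)

Derivation:
Confidence level: 90%, α = 0.1
z_0.05 = 1.645
SE = σ/√n = 25/√148 = 2.0550
Margin of error = 1.645 × 2.0550 = 3.3805
CI: x̄ ± margin = 141 ± 3.3805
CI: (137.6195, 144.3805)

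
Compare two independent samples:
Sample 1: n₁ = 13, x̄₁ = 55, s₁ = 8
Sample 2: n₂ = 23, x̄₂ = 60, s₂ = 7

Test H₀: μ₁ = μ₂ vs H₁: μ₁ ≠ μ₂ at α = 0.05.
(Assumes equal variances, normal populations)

Pooled variance: s²_p = [12×8² + 22×7²]/(34) = 54.2941
s_p = 7.3685
SE = s_p×√(1/n₁ + 1/n₂) = 7.3685×√(1/13 + 1/23) = 2.5568
t = (x̄₁ - x̄₂)/SE = (55 - 60)/2.5568 = -1.9556
df = 34, t-critical = ±2.032
Decision: fail to reject H₀

Answer: t = -1.9556, fail to reject H₀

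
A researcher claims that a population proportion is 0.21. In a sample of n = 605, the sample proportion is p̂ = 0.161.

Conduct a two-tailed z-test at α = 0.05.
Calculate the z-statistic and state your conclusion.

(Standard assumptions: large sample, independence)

Answer: z = -2.9591, reject H₀

Derivation:
H₀: p = 0.21, H₁: p ≠ 0.21
Standard error: SE = √(p₀(1-p₀)/n) = √(0.21×0.79/605) = 0.016559
z-statistic: z = (p̂ - p₀)/SE = (0.161 - 0.21)/0.016559 = -2.9591
Critical value: z_0.025 = ±1.960
p-value = 0.0031
Decision: reject H₀ at α = 0.05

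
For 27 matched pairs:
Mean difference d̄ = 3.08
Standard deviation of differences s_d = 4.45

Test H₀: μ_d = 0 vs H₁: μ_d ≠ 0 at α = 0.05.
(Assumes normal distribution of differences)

Answer: t = 3.5965, reject H₀

Derivation:
df = n - 1 = 26
SE = s_d/√n = 4.45/√27 = 0.8564
t = d̄/SE = 3.08/0.8564 = 3.5965
Critical value: t_{0.025,26} = ±2.056
p-value ≈ 0.0013
Decision: reject H₀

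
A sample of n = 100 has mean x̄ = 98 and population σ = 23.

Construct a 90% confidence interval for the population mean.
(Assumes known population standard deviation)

Confidence level: 90%, α = 0.1
z_0.05 = 1.645
SE = σ/√n = 23/√100 = 2.3000
Margin of error = 1.645 × 2.3000 = 3.7835
CI: x̄ ± margin = 98 ± 3.7835
CI: (94.2165, 101.7835)

Answer: (94.2165, 101.7835)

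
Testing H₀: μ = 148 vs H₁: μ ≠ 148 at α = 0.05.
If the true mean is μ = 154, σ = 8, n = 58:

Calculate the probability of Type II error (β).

Answer: β ≈ 0.0001

Derivation:
SE = σ/√n = 8/√58 = 1.0505
Critical values: μ₀ ± z_0.025×SE = 148 ± 1.960×1.0505
Acceptance region: (145.9410, 150.0590)
Under H₁ (μ = 154): z_high = (150.0590 - 154)/1.0505 = -3.7515, z_low = (145.9410 - 154)/1.0505 = -7.6716
β = P(not reject | H₁) = Φ(-3.7515) - Φ(-7.6716) ≈ 0.0001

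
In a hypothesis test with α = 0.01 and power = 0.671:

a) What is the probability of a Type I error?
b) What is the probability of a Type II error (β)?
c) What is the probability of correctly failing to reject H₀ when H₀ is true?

Answer: a) 0.01, b) 0.329, c) 0.99

Derivation:
a) Type I error probability = α = 0.01
b) Power = P(reject H₀ | H₁ true) = 1 - β = 0.671, so Type II error probability = β = 1 - Power = 0.329
c) P(fail to reject H₀ | H₀ true) = 1 - α = 0.99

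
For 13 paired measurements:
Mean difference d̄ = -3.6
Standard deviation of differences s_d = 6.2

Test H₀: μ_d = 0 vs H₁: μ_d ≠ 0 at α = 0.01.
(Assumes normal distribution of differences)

df = n - 1 = 12
SE = s_d/√n = 6.2/√13 = 1.7196
t = d̄/SE = -3.6/1.7196 = -2.0935
Critical value: t_{0.005,12} = ±3.055
p-value ≈ 0.0582
Decision: fail to reject H₀

Answer: t = -2.0935, fail to reject H₀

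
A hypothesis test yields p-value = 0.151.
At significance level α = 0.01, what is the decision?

Answer: fail to reject H₀

Derivation:
Compare p-value to α:
0.151 ≥ 0.01
Decision: fail to reject H₀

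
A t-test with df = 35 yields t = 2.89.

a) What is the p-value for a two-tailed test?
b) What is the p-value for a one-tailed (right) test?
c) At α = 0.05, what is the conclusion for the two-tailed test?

Using t-distribution with df = 35:
a) Two-tailed: p = 2×P(T > 2.89) = 0.0066
b) One-tailed: p = P(T > 2.89) = 0.0033
c) 0.0066 < 0.05, reject H₀

Answer: a) 0.0066, b) 0.0033, c) reject H₀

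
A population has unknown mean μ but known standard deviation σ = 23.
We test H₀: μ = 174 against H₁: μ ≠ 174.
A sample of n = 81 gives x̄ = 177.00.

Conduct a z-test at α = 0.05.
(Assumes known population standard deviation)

Standard error: SE = σ/√n = 23/√81 = 2.5556
z-statistic: z = (x̄ - μ₀)/SE = (177.00 - 174)/2.5556 = 1.1739
Critical value: ±1.960
p-value = 0.2404
Decision: fail to reject H₀

Answer: z = 1.1739, fail to reject H₀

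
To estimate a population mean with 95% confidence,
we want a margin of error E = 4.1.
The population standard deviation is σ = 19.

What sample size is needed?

Answer: n = 83

Derivation:
z_0.025 = 1.960
n = (z×σ/E)² = (1.960×19/4.1)²
n = 82.4996
Round up: n = 83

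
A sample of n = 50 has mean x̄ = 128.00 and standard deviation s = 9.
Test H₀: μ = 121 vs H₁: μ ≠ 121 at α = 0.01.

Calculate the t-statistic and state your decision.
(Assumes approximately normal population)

Answer: t = 5.4997, reject H₀

Derivation:
df = n - 1 = 49
SE = s/√n = 9/√50 = 1.2728
t = (x̄ - μ₀)/SE = (128.00 - 121)/1.2728 = 5.4997
Critical value: t_{0.005,49} = ±2.680
p-value < 0.0001
Decision: reject H₀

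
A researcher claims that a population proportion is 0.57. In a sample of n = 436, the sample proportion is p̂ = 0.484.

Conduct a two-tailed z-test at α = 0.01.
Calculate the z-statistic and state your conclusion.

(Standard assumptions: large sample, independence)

H₀: p = 0.57, H₁: p ≠ 0.57
Standard error: SE = √(p₀(1-p₀)/n) = √(0.57×0.43/436) = 0.023710
z-statistic: z = (p̂ - p₀)/SE = (0.484 - 0.57)/0.023710 = -3.6272
Critical value: z_0.005 = ±2.576
p-value = 0.0003
Decision: reject H₀ at α = 0.01

Answer: z = -3.6272, reject H₀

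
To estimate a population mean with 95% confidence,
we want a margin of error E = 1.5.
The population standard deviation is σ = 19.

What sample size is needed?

Answer: n = 617

Derivation:
z_0.025 = 1.960
n = (z×σ/E)² = (1.960×19/1.5)²
n = 616.3634
Round up: n = 617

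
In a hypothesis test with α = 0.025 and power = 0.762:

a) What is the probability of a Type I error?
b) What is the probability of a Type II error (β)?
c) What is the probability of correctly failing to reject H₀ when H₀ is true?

a) Type I error probability = α = 0.025
b) Power = P(reject H₀ | H₁ true) = 1 - β = 0.762, so Type II error probability = β = 1 - Power = 0.238
c) P(fail to reject H₀ | H₀ true) = 1 - α = 0.975

Answer: a) 0.025, b) 0.238, c) 0.975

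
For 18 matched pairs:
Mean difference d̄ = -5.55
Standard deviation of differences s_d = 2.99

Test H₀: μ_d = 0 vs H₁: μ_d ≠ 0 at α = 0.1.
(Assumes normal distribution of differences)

Answer: t = -7.8757, reject H₀

Derivation:
df = n - 1 = 17
SE = s_d/√n = 2.99/√18 = 0.7047
t = d̄/SE = -5.55/0.7047 = -7.8757
Critical value: t_{0.05,17} = ±1.740
p-value < 0.0001
Decision: reject H₀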